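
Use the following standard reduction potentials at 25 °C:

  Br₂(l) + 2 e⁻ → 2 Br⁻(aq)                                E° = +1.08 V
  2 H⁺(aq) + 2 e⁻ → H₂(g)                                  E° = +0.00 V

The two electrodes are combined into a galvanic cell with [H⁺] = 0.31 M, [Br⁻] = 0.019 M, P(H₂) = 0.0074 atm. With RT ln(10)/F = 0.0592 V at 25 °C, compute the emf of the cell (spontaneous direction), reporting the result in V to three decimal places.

Br₂/Br⁻ is the cathode (higher E°), H⁺/H₂ the anode: E°cell = +1.08 − (+0.00) = +1.08 V, n = 2.
Overall: Br₂(l) + H₂(g) → 2 Br⁻(aq) + 2 H⁺(aq)
Q = [Br⁻]^2·[H⁺]^2 / (P(H₂)); log Q = -2.329.
E = E° − (0.0592/n) log Q = +1.08 − (0.0592/2)(-2.329) = +1.149 V.

+1.149 V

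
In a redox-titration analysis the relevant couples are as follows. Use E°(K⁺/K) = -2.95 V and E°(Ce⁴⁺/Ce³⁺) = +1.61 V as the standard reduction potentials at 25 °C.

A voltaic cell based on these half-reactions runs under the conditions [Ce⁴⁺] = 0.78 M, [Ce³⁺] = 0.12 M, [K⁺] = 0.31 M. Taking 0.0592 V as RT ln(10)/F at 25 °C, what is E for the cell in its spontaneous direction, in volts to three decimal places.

+4.638 V

Ce⁴⁺/Ce³⁺ is the cathode (higher E°), K⁺/K the anode: E°cell = +1.61 − (-2.95) = +4.56 V, n = 1.
Overall: Ce⁴⁺(aq) + K(s) → Ce³⁺(aq) + K⁺(aq)
Q = [Ce³⁺]·[K⁺] / ([Ce⁴⁺]); log Q = -1.322.
E = E° − (0.0592/n) log Q = +4.56 − (0.0592/1)(-1.322) = +4.638 V.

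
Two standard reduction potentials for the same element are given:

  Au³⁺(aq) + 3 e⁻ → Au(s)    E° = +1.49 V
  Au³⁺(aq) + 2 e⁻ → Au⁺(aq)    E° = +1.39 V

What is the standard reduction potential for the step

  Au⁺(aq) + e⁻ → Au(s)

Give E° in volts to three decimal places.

+1.690 V

Sequential free energies add, so n₃E°₃ = n₁E°₁ + n₂E°₂.
With n₃ = 3, and the known step contributing 2×(+1.39) V, the unknown satisfies 1·E° = 3×(+1.49) − 2×(+1.39) = +1.690.
E° = +1.690 / 1 = +1.690 V.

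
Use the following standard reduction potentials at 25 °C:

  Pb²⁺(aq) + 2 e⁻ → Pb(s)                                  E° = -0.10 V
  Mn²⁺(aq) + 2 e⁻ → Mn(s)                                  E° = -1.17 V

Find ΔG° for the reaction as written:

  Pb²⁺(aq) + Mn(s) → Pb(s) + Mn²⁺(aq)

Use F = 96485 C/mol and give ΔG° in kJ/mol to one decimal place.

-206.5 kJ/mol

As written, Pb²⁺/Pb is reduced (cathode) and Mn²⁺/Mn is oxidised (anode), so E°cell = (-0.10) − (-1.17) = +1.07 V.
Balancing electrons gives n = 2.
ΔG° = −nFE° = −(2)(96485)(+1.07) = -206,478 J = -206.5 kJ/mol.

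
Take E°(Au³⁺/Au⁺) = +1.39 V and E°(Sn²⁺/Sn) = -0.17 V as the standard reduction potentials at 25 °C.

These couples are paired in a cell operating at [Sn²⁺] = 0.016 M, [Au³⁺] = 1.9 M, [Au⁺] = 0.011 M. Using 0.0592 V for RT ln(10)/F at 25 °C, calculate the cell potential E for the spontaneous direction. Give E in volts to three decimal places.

Au³⁺/Au⁺ is the cathode (higher E°), Sn²⁺/Sn the anode: E°cell = +1.39 − (-0.17) = +1.56 V, n = 2.
Overall: Au³⁺(aq) + Sn(s) → Au⁺(aq) + Sn²⁺(aq)
Q = [Au⁺]·[Sn²⁺] / ([Au³⁺]); log Q = -4.033.
E = E° − (0.0592/n) log Q = +1.56 − (0.0592/2)(-4.033) = +1.679 V.

+1.679 V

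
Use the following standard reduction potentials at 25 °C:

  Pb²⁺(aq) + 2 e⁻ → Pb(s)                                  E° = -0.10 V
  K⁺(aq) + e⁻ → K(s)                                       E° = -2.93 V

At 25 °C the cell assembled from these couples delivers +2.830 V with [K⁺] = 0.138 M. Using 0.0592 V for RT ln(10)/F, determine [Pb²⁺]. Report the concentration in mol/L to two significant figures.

Pb²⁺/Pb is the cathode, K⁺/K the anode: E°cell = +2.83 V, n = 2.
Overall reaction: Pb²⁺(aq) + 2 K(s) → Pb(s) + 2 K⁺(aq); Q = [K⁺]^2/[Pb²⁺]^1.
From E = E° − (0.0592/n) log Q: log Q = (E° − E)·n/0.0592 = (+2.83 − (+2.830))·2/0.0592 = 0.0000.
So 1·log[Pb²⁺] = 2·log(0.138) − log Q = -1.7202 − (0.0000) = -1.7202; [Pb²⁺] = 10^(-1.7202) ≈ 0.019 M.

0.019 M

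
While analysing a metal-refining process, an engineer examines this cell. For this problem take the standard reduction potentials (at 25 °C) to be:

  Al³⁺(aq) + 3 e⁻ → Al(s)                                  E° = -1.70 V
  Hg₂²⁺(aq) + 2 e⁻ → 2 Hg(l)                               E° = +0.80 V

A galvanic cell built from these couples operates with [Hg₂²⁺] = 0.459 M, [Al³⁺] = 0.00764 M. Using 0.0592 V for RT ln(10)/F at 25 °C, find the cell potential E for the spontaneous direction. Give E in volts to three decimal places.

Hg₂²⁺/Hg is the cathode (higher E°), Al³⁺/Al the anode: E°cell = +0.80 − (-1.70) = +2.50 V, n = 6.
Overall: 3 Hg₂²⁺(aq) + 2 Al(s) → 6 Hg(l) + 2 Al³⁺(aq)
Q = [Al³⁺]^2 / ([Hg₂²⁺]^3); log Q = -3.219.
E = E° − (0.0592/n) log Q = +2.50 − (0.0592/6)(-3.219) = +2.532 V.

+2.532 V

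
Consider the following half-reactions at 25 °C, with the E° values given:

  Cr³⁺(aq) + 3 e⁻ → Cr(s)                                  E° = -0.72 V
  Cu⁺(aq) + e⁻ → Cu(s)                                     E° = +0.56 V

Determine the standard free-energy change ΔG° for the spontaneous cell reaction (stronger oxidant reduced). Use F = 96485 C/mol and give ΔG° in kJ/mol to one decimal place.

-370.5 kJ/mol

Cu⁺/Cu (E° = +0.56 V) is the cathode; Cr³⁺/Cr (E° = -0.72 V) is the anode, so E°cell = +1.28 V.
Balancing electrons gives n = 3 (lcm of 1 and 3).
ΔG° = −nFE° = −(3)(96485)(+1.28) = -370,502 J = -370.5 kJ/mol.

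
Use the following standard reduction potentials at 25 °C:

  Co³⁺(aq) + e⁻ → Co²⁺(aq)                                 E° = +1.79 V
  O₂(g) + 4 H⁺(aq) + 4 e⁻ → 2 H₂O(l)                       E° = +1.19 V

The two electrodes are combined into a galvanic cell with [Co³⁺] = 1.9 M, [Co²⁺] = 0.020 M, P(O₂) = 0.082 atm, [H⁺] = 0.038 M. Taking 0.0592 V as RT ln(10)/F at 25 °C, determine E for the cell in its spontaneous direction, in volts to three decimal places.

+0.817 V

Co³⁺/Co²⁺ is the cathode (higher E°), O₂/H₂O the anode: E°cell = +1.79 − (+1.19) = +0.60 V, n = 4.
Overall: 4 Co³⁺(aq) + 2 H₂O(l) → 4 Co²⁺(aq) + O₂(g) + 4 H⁺(aq)
Q = [Co²⁺]^4·P(O₂)·[H⁺]^4 / ([Co³⁺]^4); log Q = -14.678.
E = E° − (0.0592/n) log Q = +0.60 − (0.0592/4)(-14.678) = +0.817 V.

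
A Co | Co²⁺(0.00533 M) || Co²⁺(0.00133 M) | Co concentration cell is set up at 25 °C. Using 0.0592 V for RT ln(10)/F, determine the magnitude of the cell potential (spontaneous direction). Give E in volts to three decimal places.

+0.018 V

For a concentration cell E°cell = 0. The 0.00533 M side is the cathode (reduction is favoured where [Co²⁺] is higher).
With n = 2, E = −(0.0592/2) log([Co²⁺]ₐₙ/[Co²⁺]꜀ₐₜ) = −(0.0592/2) log(0.00133/0.00533) = −(0.0592/2)(-0.603) = +0.018 V.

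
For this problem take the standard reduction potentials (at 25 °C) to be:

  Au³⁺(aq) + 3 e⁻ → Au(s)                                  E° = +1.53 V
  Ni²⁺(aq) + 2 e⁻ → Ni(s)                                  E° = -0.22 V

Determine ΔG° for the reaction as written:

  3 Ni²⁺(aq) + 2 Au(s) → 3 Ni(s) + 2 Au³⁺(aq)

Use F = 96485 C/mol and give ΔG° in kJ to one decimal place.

+1013.1 kJ

As written, Ni²⁺/Ni is reduced (cathode) and Au³⁺/Au is oxidised (anode), so E°cell = (-0.22) − (+1.53) = -1.75 V.
Balancing electrons gives n = 6.
ΔG° = −nFE° = −(6)(96485)(-1.75) = 1,013,092 J = +1013.1 kJ.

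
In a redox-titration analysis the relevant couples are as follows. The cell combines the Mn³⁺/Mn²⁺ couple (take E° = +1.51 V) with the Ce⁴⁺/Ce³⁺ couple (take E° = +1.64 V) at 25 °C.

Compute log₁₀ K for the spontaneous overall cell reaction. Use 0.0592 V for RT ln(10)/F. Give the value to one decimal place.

2.2

Cathode: Ce⁴⁺/Ce³⁺; anode: Mn³⁺/Mn²⁺. E°cell = +0.13 V, n = 1.
log K = nE°cell / 0.0592 = (1)(+0.13) / 0.0592 = 2.2.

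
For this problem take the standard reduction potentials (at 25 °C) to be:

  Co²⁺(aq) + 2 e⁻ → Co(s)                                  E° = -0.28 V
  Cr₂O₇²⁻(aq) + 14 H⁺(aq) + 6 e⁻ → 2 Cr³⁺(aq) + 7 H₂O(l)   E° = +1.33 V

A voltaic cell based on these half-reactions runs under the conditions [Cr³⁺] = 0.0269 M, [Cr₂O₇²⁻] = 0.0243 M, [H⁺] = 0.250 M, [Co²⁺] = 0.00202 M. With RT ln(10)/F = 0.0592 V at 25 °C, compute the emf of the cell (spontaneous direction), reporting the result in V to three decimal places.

+1.622 V

Cr₂O₇²⁻/Cr³⁺ is the cathode (higher E°), Co²⁺/Co the anode: E°cell = +1.33 − (-0.28) = +1.61 V, n = 6.
Overall: Cr₂O₇²⁻(aq) + 14 H⁺(aq) + 3 Co(s) → 2 Cr³⁺(aq) + 7 H₂O(l) + 3 Co²⁺(aq)
Q = [Cr³⁺]^2·[Co²⁺]^3 / ([Cr₂O₇²⁻]·[H⁺]^14); log Q = -1.181.
E = E° − (0.0592/n) log Q = +1.61 − (0.0592/6)(-1.181) = +1.622 V.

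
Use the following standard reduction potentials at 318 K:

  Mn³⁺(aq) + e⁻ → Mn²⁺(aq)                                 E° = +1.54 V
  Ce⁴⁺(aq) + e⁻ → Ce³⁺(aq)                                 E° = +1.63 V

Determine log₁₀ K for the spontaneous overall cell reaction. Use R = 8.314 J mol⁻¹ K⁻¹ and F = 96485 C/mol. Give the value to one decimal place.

1.4

Cathode: Ce⁴⁺/Ce³⁺; anode: Mn³⁺/Mn²⁺. E°cell = (+1.63) − (+1.54) = +0.09 V, with n = 1.
ΔG° = −nFE° = −RT ln K, so ln K = nFE°/(RT) = (1)(96485)(+0.09) / ((8.314)(318)) = 3.284.
log₁₀ K = 3.284 / ln 10 = 1.4.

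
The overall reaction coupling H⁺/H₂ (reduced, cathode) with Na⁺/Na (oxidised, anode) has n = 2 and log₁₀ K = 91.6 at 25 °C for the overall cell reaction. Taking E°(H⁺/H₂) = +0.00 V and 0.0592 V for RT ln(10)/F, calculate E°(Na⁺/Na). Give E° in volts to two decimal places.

-2.71 V

E°cell = (0.0592/n)·log K = (0.0592/2)(91.6) = +2.711 V.
Since H⁺/H₂ is the cathode and Na⁺/Na the anode, E°cell = E°(H⁺/H₂) − E°(Na⁺/Na).
So E°(Na⁺/Na) = E°(H⁺/H₂) − E°cell = (+0.00) − (+2.711) = -2.71 V.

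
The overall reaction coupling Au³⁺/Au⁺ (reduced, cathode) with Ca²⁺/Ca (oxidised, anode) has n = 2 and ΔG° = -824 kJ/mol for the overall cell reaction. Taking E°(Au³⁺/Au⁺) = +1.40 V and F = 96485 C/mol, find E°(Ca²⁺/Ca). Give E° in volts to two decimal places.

E°cell = −ΔG°/(nF) = −(-824×10³)/((2)(96485)) = +4.270 V.
Since Au³⁺/Au⁺ is the cathode and Ca²⁺/Ca the anode, E°cell = E°(Au³⁺/Au⁺) − E°(Ca²⁺/Ca).
So E°(Ca²⁺/Ca) = E°(Au³⁺/Au⁺) − E°cell = (+1.40) − (+4.270) = -2.87 V.

-2.87 V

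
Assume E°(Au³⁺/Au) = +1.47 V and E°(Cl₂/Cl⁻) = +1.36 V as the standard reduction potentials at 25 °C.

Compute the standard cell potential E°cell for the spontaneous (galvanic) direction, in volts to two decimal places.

The Au³⁺/Au couple has the higher reduction potential, so it is the cathode; Cl₂/Cl⁻ is oxidised at the anode.
E°cell = E°(cathode) − E°(anode) = (+1.47) − (+1.36) = +0.11 V.

+0.11 V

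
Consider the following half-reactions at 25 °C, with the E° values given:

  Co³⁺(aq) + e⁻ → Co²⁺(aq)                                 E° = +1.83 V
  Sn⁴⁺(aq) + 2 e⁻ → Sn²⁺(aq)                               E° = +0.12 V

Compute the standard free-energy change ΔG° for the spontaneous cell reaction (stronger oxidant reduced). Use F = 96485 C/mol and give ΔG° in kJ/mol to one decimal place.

Co³⁺/Co²⁺ (E° = +1.83 V) is the cathode; Sn⁴⁺/Sn²⁺ (E° = +0.12 V) is the anode, so E°cell = +1.71 V.
Balancing electrons gives n = 2 (lcm of 1 and 2).
ΔG° = −nFE° = −(2)(96485)(+1.71) = -329,979 J = -330.0 kJ/mol.

-330.0 kJ/mol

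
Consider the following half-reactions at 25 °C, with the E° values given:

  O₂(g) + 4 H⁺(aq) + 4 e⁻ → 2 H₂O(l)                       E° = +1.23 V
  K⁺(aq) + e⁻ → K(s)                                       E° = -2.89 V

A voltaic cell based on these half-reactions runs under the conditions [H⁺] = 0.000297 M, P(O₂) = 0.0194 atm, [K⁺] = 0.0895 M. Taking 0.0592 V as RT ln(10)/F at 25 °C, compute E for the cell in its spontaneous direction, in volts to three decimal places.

+3.948 V

O₂/H₂O is the cathode (higher E°), K⁺/K the anode: E°cell = +1.23 − (-2.89) = +4.12 V, n = 4.
Overall: O₂(g) + 4 H⁺(aq) + 4 K(s) → 2 H₂O(l) + 4 K⁺(aq)
Q = [K⁺]^4 / (P(O₂)·[H⁺]^4); log Q = 11.628.
E = E° − (0.0592/n) log Q = +4.12 − (0.0592/4)(11.628) = +3.948 V.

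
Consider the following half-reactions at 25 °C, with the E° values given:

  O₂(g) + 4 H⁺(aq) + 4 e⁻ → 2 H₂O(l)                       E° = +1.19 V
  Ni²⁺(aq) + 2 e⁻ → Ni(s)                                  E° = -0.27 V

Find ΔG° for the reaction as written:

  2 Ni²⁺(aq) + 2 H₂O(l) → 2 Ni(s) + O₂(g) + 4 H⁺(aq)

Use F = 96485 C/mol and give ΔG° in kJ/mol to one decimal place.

+563.5 kJ/mol

As written, Ni²⁺/Ni is reduced (cathode) and O₂/H₂O is oxidised (anode), so E°cell = (-0.27) − (+1.19) = -1.46 V.
Balancing electrons gives n = 4.
ΔG° = −nFE° = −(4)(96485)(-1.46) = 563,472 J = +563.5 kJ/mol.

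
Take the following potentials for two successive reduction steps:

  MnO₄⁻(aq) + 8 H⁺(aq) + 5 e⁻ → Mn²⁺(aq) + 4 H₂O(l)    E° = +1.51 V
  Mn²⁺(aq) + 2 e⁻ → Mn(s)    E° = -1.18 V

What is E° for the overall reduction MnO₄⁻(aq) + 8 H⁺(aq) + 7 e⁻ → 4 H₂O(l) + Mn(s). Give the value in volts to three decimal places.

Adding the free-energy changes (−nFE°) of the two steps gives −n₃FE°₃ = −n₁FE°₁ − n₂FE°₂.
E°₃ = (5×+1.51 + 2×-1.18) / 7 = (+5.190) / 7 = +0.741 V.

+0.741 V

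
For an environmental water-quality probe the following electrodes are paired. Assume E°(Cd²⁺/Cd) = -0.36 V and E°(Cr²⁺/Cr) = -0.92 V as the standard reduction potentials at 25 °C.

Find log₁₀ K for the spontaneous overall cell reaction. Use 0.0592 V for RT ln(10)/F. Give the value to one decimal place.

Cathode: Cd²⁺/Cd; anode: Cr²⁺/Cr. E°cell = +0.56 V, n = 2.
log K = nE°cell / 0.0592 = (2)(+0.56) / 0.0592 = 18.9.

18.9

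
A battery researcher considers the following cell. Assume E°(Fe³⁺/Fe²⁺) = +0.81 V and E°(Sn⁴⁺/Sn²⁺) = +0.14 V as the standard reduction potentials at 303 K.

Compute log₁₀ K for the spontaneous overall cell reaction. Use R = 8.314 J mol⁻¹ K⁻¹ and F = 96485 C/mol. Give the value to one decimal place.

Cathode: Fe³⁺/Fe²⁺; anode: Sn⁴⁺/Sn²⁺. E°cell = (+0.81) − (+0.14) = +0.67 V, with n = 2.
ΔG° = −nFE° = −RT ln K, so ln K = nFE°/(RT) = (2)(96485)(+0.67) / ((8.314)(303)) = 51.323.
log₁₀ K = 51.323 / ln 10 = 22.3.

22.3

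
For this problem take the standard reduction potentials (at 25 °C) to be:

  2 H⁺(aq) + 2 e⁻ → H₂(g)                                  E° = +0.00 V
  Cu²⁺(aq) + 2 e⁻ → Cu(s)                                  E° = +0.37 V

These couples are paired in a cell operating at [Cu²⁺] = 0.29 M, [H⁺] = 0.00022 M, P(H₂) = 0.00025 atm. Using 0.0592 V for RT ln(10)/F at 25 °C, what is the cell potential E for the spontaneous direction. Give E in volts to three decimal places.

Cu²⁺/Cu is the cathode (higher E°), H⁺/H₂ the anode: E°cell = +0.37 − (+0.00) = +0.37 V, n = 2.
Overall: Cu²⁺(aq) + H₂(g) → Cu(s) + 2 H⁺(aq)
Q = [H⁺]^2 / ([Cu²⁺]·P(H₂)); log Q = -3.175.
E = E° − (0.0592/n) log Q = +0.37 − (0.0592/2)(-3.175) = +0.464 V.

+0.464 V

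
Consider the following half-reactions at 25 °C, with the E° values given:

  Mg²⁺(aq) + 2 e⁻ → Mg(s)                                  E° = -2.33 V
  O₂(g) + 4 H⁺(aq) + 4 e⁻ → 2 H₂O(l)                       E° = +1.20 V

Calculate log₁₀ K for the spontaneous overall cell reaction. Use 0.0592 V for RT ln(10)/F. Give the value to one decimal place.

238.5

Cathode: O₂/H₂O; anode: Mg²⁺/Mg. E°cell = +3.53 V, n = 4.
log K = nE°cell / 0.0592 = (4)(+3.53) / 0.0592 = 238.5.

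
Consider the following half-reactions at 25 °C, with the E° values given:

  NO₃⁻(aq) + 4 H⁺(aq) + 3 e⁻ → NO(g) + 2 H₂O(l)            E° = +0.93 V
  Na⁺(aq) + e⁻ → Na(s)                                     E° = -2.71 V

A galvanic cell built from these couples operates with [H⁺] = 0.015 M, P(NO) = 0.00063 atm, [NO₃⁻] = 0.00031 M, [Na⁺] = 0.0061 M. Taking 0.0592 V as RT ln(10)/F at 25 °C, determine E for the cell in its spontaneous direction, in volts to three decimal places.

+3.621 V

NO₃⁻/NO is the cathode (higher E°), Na⁺/Na the anode: E°cell = +0.93 − (-2.71) = +3.64 V, n = 3.
Overall: NO₃⁻(aq) + 4 H⁺(aq) + 3 Na(s) → NO(g) + 2 H₂O(l) + 3 Na⁺(aq)
Q = P(NO)·[Na⁺]^3 / ([NO₃⁻]·[H⁺]^4); log Q = 0.960.
E = E° − (0.0592/n) log Q = +3.64 − (0.0592/3)(0.960) = +3.621 V.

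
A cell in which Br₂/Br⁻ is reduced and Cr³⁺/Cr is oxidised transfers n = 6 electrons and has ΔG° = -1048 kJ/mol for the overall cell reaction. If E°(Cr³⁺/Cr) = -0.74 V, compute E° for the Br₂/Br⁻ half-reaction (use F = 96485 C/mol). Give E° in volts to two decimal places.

+1.07 V

E°cell = −ΔG°/(nF) = −(-1048×10³)/((6)(96485)) = +1.810 V.
Since Br₂/Br⁻ is the cathode and Cr³⁺/Cr the anode, E°cell = E°(Br₂/Br⁻) − E°(Cr³⁺/Cr).
So E°(Br₂/Br⁻) = E°cell + E°(Cr³⁺/Cr) = +1.810 + (-0.74) = +1.07 V.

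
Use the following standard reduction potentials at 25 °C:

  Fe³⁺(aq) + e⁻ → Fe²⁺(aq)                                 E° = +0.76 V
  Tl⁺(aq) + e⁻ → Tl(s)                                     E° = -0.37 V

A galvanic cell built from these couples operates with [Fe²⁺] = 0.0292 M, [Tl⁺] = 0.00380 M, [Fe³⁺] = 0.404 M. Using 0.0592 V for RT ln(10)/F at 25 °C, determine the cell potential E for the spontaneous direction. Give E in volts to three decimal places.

Fe³⁺/Fe²⁺ is the cathode (higher E°), Tl⁺/Tl the anode: E°cell = +0.76 − (-0.37) = +1.13 V, n = 1.
Overall: Fe³⁺(aq) + Tl(s) → Fe²⁺(aq) + Tl⁺(aq)
Q = [Fe²⁺]·[Tl⁺] / ([Fe³⁺]); log Q = -3.561.
E = E° − (0.0592/n) log Q = +1.13 − (0.0592/1)(-3.561) = +1.341 V.

+1.341 V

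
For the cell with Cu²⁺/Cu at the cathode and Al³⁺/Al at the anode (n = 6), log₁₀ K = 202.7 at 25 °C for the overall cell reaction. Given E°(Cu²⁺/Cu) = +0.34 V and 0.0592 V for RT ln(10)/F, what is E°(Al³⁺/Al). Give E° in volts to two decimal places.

-1.66 V

E°cell = (0.0592/n)·log K = (0.0592/6)(202.7) = +2.000 V.
Since Cu²⁺/Cu is the cathode and Al³⁺/Al the anode, E°cell = E°(Cu²⁺/Cu) − E°(Al³⁺/Al).
So E°(Al³⁺/Al) = E°(Cu²⁺/Cu) − E°cell = (+0.34) − (+2.000) = -1.66 V.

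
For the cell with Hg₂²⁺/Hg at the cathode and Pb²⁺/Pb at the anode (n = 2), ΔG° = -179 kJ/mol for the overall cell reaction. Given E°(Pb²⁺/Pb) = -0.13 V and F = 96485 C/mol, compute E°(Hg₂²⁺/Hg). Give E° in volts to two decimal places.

E°cell = −ΔG°/(nF) = −(-179×10³)/((2)(96485)) = +0.928 V.
Since Hg₂²⁺/Hg is the cathode and Pb²⁺/Pb the anode, E°cell = E°(Hg₂²⁺/Hg) − E°(Pb²⁺/Pb).
So E°(Hg₂²⁺/Hg) = E°cell + E°(Pb²⁺/Pb) = +0.928 + (-0.13) = +0.80 V.

+0.80 V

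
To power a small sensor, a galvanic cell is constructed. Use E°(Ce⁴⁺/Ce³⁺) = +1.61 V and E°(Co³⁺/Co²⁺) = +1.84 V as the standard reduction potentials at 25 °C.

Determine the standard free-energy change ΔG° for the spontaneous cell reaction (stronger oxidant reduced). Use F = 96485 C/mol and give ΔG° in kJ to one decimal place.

-22.2 kJ

Co³⁺/Co²⁺ (E° = +1.84 V) is the cathode; Ce⁴⁺/Ce³⁺ (E° = +1.61 V) is the anode, so E°cell = +0.23 V.
Balancing electrons gives n = 1 (lcm of 1 and 1).
ΔG° = −nFE° = −(1)(96485)(+0.23) = -22,192 J = -22.2 kJ.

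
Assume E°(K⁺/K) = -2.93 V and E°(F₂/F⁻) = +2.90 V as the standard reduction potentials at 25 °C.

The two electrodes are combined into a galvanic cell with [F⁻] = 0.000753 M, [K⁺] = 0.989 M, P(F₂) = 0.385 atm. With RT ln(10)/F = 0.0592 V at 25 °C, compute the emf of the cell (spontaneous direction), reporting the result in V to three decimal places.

+6.003 V

F₂/F⁻ is the cathode (higher E°), K⁺/K the anode: E°cell = +2.90 − (-2.93) = +5.83 V, n = 2.
Overall: F₂(g) + 2 K(s) → 2 F⁻(aq) + 2 K⁺(aq)
Q = [F⁻]^2·[K⁺]^2 / (P(F₂)); log Q = -5.841.
E = E° − (0.0592/n) log Q = +5.83 − (0.0592/2)(-5.841) = +6.003 V.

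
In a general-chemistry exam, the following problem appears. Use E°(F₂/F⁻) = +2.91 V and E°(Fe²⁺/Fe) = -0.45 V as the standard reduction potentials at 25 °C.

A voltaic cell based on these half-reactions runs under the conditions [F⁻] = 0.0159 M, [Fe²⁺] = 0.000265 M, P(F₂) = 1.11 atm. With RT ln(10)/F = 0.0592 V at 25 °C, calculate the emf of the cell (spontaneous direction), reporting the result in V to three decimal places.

+3.574 V

F₂/F⁻ is the cathode (higher E°), Fe²⁺/Fe the anode: E°cell = +2.91 − (-0.45) = +3.36 V, n = 2.
Overall: F₂(g) + Fe(s) → 2 F⁻(aq) + Fe²⁺(aq)
Q = [F⁻]^2·[Fe²⁺] / (P(F₂)); log Q = -7.219.
E = E° − (0.0592/n) log Q = +3.36 − (0.0592/2)(-7.219) = +3.574 V.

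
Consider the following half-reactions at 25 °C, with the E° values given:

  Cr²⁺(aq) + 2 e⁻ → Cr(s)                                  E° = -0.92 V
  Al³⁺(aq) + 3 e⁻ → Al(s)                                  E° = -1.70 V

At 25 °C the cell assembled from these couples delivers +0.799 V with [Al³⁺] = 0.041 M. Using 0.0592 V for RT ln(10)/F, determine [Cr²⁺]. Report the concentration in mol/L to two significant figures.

0.52 M

Cr²⁺/Cr is the cathode, Al³⁺/Al the anode: E°cell = +0.78 V, n = 6.
Overall reaction: 3 Cr²⁺(aq) + 2 Al(s) → 3 Cr(s) + 2 Al³⁺(aq); Q = [Al³⁺]^2/[Cr²⁺]^3.
From E = E° − (0.0592/n) log Q: log Q = (E° − E)·n/0.0592 = (+0.78 − (+0.799))·6/0.0592 = -1.9257.
So 3·log[Cr²⁺] = 2·log(0.041) − log Q = -2.7744 − (-1.9257) = -0.8487; log[Cr²⁺] = -0.8487 / 3 = -0.2829; [Cr²⁺] = 10^(-0.2829) ≈ 0.52 M.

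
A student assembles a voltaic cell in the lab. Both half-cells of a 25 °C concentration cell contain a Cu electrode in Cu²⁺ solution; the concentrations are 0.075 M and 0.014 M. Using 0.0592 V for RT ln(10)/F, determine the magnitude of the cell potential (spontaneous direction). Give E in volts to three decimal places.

+0.022 V

For a concentration cell E°cell = 0. The 0.075 M side is the cathode (reduction is favoured where [Cu²⁺] is higher).
With n = 2, E = −(0.0592/2) log([Cu²⁺]ₐₙ/[Cu²⁺]꜀ₐₜ) = −(0.0592/2) log(0.014/0.075) = −(0.0592/2)(-0.729) = +0.022 V.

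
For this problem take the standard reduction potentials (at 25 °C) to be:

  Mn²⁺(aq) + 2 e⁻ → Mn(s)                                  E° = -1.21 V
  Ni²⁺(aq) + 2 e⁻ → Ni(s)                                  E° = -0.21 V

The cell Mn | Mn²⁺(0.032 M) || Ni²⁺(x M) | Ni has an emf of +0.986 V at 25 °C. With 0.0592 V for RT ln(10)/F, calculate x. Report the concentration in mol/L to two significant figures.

0.011 M

Ni²⁺/Ni is the cathode, Mn²⁺/Mn the anode: E°cell = +1.00 V, n = 2.
Overall reaction: Ni²⁺(aq) + Mn(s) → Ni(s) + Mn²⁺(aq); Q = [Mn²⁺]^1/[Ni²⁺]^1.
From E = E° − (0.0592/n) log Q: log Q = (E° − E)·n/0.0592 = (+1.00 − (+0.986))·2/0.0592 = 0.4730.
So 1·log[Ni²⁺] = 1·log(0.032) − log Q = -1.4949 − (0.4730) = -1.9679; [Ni²⁺] = 10^(-1.9679) ≈ 0.011 M.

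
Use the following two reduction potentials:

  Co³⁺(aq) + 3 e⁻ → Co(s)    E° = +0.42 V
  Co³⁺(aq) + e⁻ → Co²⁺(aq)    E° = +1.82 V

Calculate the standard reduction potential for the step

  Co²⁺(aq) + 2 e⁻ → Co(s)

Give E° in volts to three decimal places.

Sequential free energies add, so n₃E°₃ = n₁E°₁ + n₂E°₂.
With n₃ = 3, and the known step contributing 1×(+1.82) V, the unknown satisfies 2·E° = 3×(+0.42) − 1×(+1.82) = -0.560.
E° = -0.560 / 2 = -0.280 V.

-0.280 V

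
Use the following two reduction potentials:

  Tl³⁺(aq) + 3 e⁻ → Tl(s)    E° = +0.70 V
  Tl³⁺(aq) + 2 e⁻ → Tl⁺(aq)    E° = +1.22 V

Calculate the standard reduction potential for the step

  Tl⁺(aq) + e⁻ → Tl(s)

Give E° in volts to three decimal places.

-0.340 V

Sequential free energies add, so n₃E°₃ = n₁E°₁ + n₂E°₂.
With n₃ = 3, and the known step contributing 2×(+1.22) V, the unknown satisfies 1·E° = 3×(+0.70) − 2×(+1.22) = -0.340.
E° = -0.340 / 1 = -0.340 V.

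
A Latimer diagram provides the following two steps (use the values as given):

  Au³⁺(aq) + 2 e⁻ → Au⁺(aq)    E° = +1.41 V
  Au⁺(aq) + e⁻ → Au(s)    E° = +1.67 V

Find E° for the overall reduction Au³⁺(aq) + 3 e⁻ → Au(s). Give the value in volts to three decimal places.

+1.497 V

Adding the free-energy changes (−nFE°) of the two steps gives −n₃FE°₃ = −n₁FE°₁ − n₂FE°₂.
E°₃ = (2×+1.41 + 1×+1.67) / 3 = (+4.490) / 3 = +1.497 V.
Simply averaging or adding the two E° values would be wrong; the electron-weighted sum is required.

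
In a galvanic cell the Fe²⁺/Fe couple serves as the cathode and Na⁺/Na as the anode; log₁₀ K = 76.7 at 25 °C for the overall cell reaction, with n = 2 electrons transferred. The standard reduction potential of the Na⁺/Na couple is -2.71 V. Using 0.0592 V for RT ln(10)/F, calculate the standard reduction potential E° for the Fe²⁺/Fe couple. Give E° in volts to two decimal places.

-0.44 V

E°cell = (0.0592/n)·log K = (0.0592/2)(76.7) = +2.270 V.
Since Fe²⁺/Fe is the cathode and Na⁺/Na the anode, E°cell = E°(Fe²⁺/Fe) − E°(Na⁺/Na).
So E°(Fe²⁺/Fe) = E°cell + E°(Na⁺/Na) = +2.270 + (-2.71) = -0.44 V.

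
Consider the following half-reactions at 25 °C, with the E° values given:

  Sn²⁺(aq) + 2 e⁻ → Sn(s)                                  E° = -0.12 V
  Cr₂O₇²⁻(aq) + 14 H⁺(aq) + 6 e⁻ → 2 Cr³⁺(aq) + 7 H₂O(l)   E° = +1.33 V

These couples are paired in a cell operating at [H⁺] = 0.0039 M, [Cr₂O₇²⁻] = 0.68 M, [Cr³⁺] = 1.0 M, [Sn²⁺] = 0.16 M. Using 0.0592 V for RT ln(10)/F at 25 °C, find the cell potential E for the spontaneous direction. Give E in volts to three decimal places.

+1.139 V

Cr₂O₇²⁻/Cr³⁺ is the cathode (higher E°), Sn²⁺/Sn the anode: E°cell = +1.33 − (-0.12) = +1.45 V, n = 6.
Overall: Cr₂O₇²⁻(aq) + 14 H⁺(aq) + 3 Sn(s) → 2 Cr³⁺(aq) + 7 H₂O(l) + 3 Sn²⁺(aq)
Q = [Cr³⁺]^2·[Sn²⁺]^3 / ([Cr₂O₇²⁻]·[H⁺]^14); log Q = 31.505.
E = E° − (0.0592/n) log Q = +1.45 − (0.0592/6)(31.505) = +1.139 V.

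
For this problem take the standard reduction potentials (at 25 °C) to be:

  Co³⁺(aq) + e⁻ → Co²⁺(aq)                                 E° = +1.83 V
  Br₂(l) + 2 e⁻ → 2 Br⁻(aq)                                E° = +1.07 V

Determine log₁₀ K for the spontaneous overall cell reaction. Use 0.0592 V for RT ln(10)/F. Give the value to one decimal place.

Cathode: Co³⁺/Co²⁺; anode: Br₂/Br⁻. E°cell = +0.76 V, n = 2.
log K = nE°cell / 0.0592 = (2)(+0.76) / 0.0592 = 25.7.

25.7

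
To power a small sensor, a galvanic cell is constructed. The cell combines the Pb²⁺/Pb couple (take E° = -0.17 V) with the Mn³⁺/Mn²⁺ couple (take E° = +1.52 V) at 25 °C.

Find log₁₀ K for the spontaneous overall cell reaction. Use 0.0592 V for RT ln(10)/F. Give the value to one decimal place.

Cathode: Mn³⁺/Mn²⁺; anode: Pb²⁺/Pb. E°cell = +1.69 V, n = 2.
log K = nE°cell / 0.0592 = (2)(+1.69) / 0.0592 = 57.1.

57.1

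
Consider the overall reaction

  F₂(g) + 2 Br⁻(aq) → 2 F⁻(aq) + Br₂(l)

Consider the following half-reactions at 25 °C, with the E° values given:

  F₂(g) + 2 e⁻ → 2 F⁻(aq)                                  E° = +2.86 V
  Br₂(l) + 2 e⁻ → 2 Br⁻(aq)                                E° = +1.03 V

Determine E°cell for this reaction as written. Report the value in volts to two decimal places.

+1.83 V

The F₂/F⁻ couple has the higher reduction potential, so it is the cathode; Br₂/Br⁻ is oxidised at the anode.
E°cell = E°(cathode) − E°(anode) = (+2.86) − (+1.03) = +1.83 V.
Since E°cell > 0, the reaction is spontaneous under standard conditions.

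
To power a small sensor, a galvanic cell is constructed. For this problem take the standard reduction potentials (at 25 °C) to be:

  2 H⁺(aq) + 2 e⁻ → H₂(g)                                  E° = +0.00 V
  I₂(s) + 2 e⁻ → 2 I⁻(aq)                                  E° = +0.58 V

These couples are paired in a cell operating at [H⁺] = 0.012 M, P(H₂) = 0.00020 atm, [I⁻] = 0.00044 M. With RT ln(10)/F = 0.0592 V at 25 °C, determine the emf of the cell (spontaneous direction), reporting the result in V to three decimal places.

I₂/I⁻ is the cathode (higher E°), H⁺/H₂ the anode: E°cell = +0.58 − (+0.00) = +0.58 V, n = 2.
Overall: I₂(s) + H₂(g) → 2 I⁻(aq) + 2 H⁺(aq)
Q = [I⁻]^2·[H⁺]^2 / (P(H₂)); log Q = -6.856.
E = E° − (0.0592/n) log Q = +0.58 − (0.0592/2)(-6.856) = +0.783 V.

+0.783 V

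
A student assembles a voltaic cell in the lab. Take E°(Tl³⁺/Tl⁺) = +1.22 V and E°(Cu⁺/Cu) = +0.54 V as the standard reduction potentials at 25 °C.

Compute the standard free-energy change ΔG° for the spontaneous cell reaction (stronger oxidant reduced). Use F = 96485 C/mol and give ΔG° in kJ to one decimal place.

Tl³⁺/Tl⁺ (E° = +1.22 V) is the cathode; Cu⁺/Cu (E° = +0.54 V) is the anode, so E°cell = +0.68 V.
Balancing electrons gives n = 2 (lcm of 2 and 1).
ΔG° = −nFE° = −(2)(96485)(+0.68) = -131,220 J = -131.2 kJ.

-131.2 kJ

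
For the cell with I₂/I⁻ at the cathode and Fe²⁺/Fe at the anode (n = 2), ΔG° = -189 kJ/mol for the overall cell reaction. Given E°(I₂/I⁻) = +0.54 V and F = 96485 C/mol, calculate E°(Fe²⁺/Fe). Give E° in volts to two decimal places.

-0.44 V

E°cell = −ΔG°/(nF) = −(-189×10³)/((2)(96485)) = +0.979 V.
Since I₂/I⁻ is the cathode and Fe²⁺/Fe the anode, E°cell = E°(I₂/I⁻) − E°(Fe²⁺/Fe).
So E°(Fe²⁺/Fe) = E°(I₂/I⁻) − E°cell = (+0.54) − (+0.979) = -0.44 V.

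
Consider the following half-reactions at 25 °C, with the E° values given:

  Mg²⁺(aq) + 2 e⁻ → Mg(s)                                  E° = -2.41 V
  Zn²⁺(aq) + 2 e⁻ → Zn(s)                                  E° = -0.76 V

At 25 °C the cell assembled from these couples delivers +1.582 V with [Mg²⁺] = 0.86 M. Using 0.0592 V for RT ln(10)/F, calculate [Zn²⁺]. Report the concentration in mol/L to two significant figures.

0.0043 M

Zn²⁺/Zn is the cathode, Mg²⁺/Mg the anode: E°cell = +1.65 V, n = 2.
Overall reaction: Zn²⁺(aq) + Mg(s) → Zn(s) + Mg²⁺(aq); Q = [Mg²⁺]^1/[Zn²⁺]^1.
From E = E° − (0.0592/n) log Q: log Q = (E° − E)·n/0.0592 = (+1.65 − (+1.582))·2/0.0592 = 2.2973.
So 1·log[Zn²⁺] = 1·log(0.86) − log Q = -0.0655 − (2.2973) = -2.3628; [Zn²⁺] = 10^(-2.3628) ≈ 0.0043 M.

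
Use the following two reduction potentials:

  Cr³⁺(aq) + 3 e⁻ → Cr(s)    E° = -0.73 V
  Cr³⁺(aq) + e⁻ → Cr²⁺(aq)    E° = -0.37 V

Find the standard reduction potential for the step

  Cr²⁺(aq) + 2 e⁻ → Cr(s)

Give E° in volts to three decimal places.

-0.910 V

Sequential free energies add, so n₃E°₃ = n₁E°₁ + n₂E°₂.
With n₃ = 3, and the known step contributing 1×(-0.37) V, the unknown satisfies 2·E° = 3×(-0.73) − 1×(-0.37) = -1.820.
E° = -1.820 / 2 = -0.910 V.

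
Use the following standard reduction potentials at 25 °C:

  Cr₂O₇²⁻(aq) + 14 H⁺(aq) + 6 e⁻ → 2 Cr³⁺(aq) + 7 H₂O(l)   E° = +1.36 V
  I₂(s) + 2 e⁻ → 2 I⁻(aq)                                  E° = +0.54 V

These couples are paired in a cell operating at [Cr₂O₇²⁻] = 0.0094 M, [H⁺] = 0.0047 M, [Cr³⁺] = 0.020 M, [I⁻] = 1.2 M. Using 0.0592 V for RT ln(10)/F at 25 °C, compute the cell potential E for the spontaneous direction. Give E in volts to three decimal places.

Cr₂O₇²⁻/Cr³⁺ is the cathode (higher E°), I₂/I⁻ the anode: E°cell = +1.36 − (+0.54) = +0.82 V, n = 6.
Overall: Cr₂O₇²⁻(aq) + 14 H⁺(aq) + 6 I⁻(aq) → 2 Cr³⁺(aq) + 7 H₂O(l) + 3 I₂(s)
Q = [Cr³⁺]^2 / ([Cr₂O₇²⁻]·[H⁺]^14·[I⁻]^6); log Q = 30.744.
E = E° − (0.0592/n) log Q = +0.82 − (0.0592/6)(30.744) = +0.517 V.

+0.517 V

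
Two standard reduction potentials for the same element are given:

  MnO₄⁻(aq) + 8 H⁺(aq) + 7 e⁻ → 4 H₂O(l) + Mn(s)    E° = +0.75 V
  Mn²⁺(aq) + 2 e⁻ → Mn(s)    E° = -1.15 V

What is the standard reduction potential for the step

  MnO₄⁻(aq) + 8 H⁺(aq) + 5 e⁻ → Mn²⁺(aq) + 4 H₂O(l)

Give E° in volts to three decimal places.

Sequential free energies add, so n₃E°₃ = n₁E°₁ + n₂E°₂.
With n₃ = 7, and the known step contributing 2×(-1.15) V, the unknown satisfies 5·E° = 7×(+0.75) − 2×(-1.15) = +7.550.
E° = +7.550 / 5 = +1.510 V.

+1.510 V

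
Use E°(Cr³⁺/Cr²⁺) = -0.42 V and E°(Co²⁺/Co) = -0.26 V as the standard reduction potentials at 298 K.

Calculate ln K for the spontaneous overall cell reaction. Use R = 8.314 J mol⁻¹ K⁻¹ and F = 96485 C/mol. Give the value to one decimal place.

12.5

Cathode: Co²⁺/Co; anode: Cr³⁺/Cr²⁺. E°cell = (-0.26) − (-0.42) = +0.16 V, with n = 2.
ΔG° = −nFE° = −RT ln K, so ln K = nFE°/(RT) = (2)(96485)(+0.16) / ((8.314)(298)) = 12.462.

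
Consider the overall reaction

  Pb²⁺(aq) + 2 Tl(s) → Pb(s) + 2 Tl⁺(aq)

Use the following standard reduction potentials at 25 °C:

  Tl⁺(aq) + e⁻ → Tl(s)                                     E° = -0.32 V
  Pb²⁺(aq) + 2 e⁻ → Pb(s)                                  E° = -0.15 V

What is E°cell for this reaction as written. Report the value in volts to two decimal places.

The Pb²⁺/Pb couple has the higher reduction potential, so it is the cathode; Tl⁺/Tl is oxidised at the anode.
E°cell = E°(cathode) − E°(anode) = (-0.15) − (-0.32) = +0.17 V.
Since E°cell > 0, the reaction is spontaneous under standard conditions.

+0.17 V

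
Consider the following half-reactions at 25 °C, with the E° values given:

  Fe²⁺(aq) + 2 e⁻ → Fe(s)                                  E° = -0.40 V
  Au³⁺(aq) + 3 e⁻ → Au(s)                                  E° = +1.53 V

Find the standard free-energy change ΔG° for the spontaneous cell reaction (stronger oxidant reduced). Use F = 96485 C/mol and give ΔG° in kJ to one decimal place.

-1117.3 kJ

Au³⁺/Au (E° = +1.53 V) is the cathode; Fe²⁺/Fe (E° = -0.40 V) is the anode, so E°cell = +1.93 V.
Balancing electrons gives n = 6 (lcm of 3 and 2).
ΔG° = −nFE° = −(6)(96485)(+1.93) = -1,117,296 J = -1117.3 kJ.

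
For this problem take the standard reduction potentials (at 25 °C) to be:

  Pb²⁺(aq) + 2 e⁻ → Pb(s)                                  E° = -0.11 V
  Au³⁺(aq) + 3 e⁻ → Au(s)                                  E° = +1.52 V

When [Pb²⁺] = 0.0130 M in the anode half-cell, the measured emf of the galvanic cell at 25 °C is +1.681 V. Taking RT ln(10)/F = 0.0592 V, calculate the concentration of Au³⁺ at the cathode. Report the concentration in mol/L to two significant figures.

Au³⁺/Au is the cathode, Pb²⁺/Pb the anode: E°cell = +1.63 V, n = 6.
Overall reaction: 2 Au³⁺(aq) + 3 Pb(s) → 2 Au(s) + 3 Pb²⁺(aq); Q = [Pb²⁺]^3/[Au³⁺]^2.
From E = E° − (0.0592/n) log Q: log Q = (E° − E)·n/0.0592 = (+1.63 − (+1.681))·6/0.0592 = -5.1689.
So 2·log[Au³⁺] = 3·log(0.013) − log Q = -5.6582 − (-5.1689) = -0.4893; log[Au³⁺] = -0.4893 / 2 = -0.2447; [Au³⁺] = 10^(-0.2447) ≈ 0.57 M.

0.57 M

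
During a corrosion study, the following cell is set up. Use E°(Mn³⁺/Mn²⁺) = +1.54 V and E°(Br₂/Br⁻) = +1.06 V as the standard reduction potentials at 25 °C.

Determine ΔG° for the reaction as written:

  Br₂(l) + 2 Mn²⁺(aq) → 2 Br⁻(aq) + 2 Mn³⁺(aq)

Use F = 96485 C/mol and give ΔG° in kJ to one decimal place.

+92.6 kJ

As written, Br₂/Br⁻ is reduced (cathode) and Mn³⁺/Mn²⁺ is oxidised (anode), so E°cell = (+1.06) − (+1.54) = -0.48 V.
Balancing electrons gives n = 2.
ΔG° = −nFE° = −(2)(96485)(-0.48) = 92,626 J = +92.6 kJ.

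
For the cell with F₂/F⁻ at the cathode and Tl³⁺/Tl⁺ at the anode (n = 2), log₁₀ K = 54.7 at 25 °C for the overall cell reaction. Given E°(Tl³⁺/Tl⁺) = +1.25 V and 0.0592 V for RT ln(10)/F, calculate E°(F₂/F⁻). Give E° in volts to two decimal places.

+2.87 V

E°cell = (0.0592/n)·log K = (0.0592/2)(54.7) = +1.619 V.
Since F₂/F⁻ is the cathode and Tl³⁺/Tl⁺ the anode, E°cell = E°(F₂/F⁻) − E°(Tl³⁺/Tl⁺).
So E°(F₂/F⁻) = E°cell + E°(Tl³⁺/Tl⁺) = +1.619 + (+1.25) = +2.87 V.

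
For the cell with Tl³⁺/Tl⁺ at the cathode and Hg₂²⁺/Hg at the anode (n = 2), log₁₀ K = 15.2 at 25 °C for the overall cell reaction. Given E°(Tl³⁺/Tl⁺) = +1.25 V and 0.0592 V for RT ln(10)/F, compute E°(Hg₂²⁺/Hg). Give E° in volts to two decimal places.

+0.80 V

E°cell = (0.0592/n)·log K = (0.0592/2)(15.2) = +0.450 V.
Since Tl³⁺/Tl⁺ is the cathode and Hg₂²⁺/Hg the anode, E°cell = E°(Tl³⁺/Tl⁺) − E°(Hg₂²⁺/Hg).
So E°(Hg₂²⁺/Hg) = E°(Tl³⁺/Tl⁺) − E°cell = (+1.25) − (+0.450) = +0.80 V.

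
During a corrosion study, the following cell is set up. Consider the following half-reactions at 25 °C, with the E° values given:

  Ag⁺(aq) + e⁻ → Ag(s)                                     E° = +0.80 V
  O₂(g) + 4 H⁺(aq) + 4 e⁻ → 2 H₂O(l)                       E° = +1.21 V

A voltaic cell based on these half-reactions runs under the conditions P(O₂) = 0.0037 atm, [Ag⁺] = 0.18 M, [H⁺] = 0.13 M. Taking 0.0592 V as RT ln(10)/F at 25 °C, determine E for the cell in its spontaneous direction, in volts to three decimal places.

+0.366 V

O₂/H₂O is the cathode (higher E°), Ag⁺/Ag the anode: E°cell = +1.21 − (+0.80) = +0.41 V, n = 4.
Overall: O₂(g) + 4 H⁺(aq) + 4 Ag(s) → 2 H₂O(l) + 4 Ag⁺(aq)
Q = [Ag⁺]^4 / (P(O₂)·[H⁺]^4); log Q = 2.997.
E = E° − (0.0592/n) log Q = +0.41 − (0.0592/4)(2.997) = +0.366 V.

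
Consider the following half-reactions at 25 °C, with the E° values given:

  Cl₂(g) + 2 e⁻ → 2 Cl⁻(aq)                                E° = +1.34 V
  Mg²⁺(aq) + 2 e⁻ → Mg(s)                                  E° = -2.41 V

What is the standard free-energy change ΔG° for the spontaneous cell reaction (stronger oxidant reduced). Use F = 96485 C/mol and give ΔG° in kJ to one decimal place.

Cl₂/Cl⁻ (E° = +1.34 V) is the cathode; Mg²⁺/Mg (E° = -2.41 V) is the anode, so E°cell = +3.75 V.
Balancing electrons gives n = 2 (lcm of 2 and 2).
ΔG° = −nFE° = −(2)(96485)(+3.75) = -723,638 J = -723.6 kJ.

-723.6 kJ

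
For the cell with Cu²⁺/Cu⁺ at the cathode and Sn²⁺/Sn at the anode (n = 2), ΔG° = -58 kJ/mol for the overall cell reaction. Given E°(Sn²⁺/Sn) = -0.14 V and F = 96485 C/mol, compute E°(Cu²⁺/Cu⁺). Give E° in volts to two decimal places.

+0.16 V

E°cell = −ΔG°/(nF) = −(-58×10³)/((2)(96485)) = +0.301 V.
Since Cu²⁺/Cu⁺ is the cathode and Sn²⁺/Sn the anode, E°cell = E°(Cu²⁺/Cu⁺) − E°(Sn²⁺/Sn).
So E°(Cu²⁺/Cu⁺) = E°cell + E°(Sn²⁺/Sn) = +0.301 + (-0.14) = +0.16 V.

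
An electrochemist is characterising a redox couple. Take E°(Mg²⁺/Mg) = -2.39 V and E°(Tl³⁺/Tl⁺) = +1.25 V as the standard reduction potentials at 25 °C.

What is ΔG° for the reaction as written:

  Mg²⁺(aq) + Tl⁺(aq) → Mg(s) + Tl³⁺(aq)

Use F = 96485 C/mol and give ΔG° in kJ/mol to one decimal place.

+702.4 kJ/mol

As written, Mg²⁺/Mg is reduced (cathode) and Tl³⁺/Tl⁺ is oxidised (anode), so E°cell = (-2.39) − (+1.25) = -3.64 V.
Balancing electrons gives n = 2.
ΔG° = −nFE° = −(2)(96485)(-3.64) = 702,411 J = +702.4 kJ/mol.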